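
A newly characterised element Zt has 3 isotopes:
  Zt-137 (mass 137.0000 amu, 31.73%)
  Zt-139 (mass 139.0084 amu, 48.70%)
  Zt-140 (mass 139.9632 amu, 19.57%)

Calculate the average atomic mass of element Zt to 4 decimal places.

138.5580 amu

Ar = Σ fᵢ·mᵢ = 0.3173 × 137.0000 + 0.4870 × 139.0084 + 0.1957 × 139.9632
= 43.47010 + 67.69709 + 27.39080 = 138.55799 amu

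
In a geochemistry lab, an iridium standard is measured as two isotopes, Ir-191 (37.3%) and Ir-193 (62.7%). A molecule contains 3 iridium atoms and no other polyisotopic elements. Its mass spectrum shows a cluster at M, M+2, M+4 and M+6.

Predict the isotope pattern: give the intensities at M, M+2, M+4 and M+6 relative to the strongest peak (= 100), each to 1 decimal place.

Each Ir atom is independently Ir-191 (p = 0.373) or Ir-193 (q = 0.627); the cluster is the binomial expansion (p + q)^3.
P(M) = 0.373^3 = 0.051895
P(M+2) = 3 × 0.373^2 × 0.627^1 = 0.261702
P(M+4) = 3 × 0.373^1 × 0.627^2 = 0.439911
P(M+6) = 0.627^3 = 0.246492
The M+4 peak is largest (0.439911); scaling to 100 gives 11.8 : 59.5 : 100.0 : 56.0.

11.8 : 59.5 : 100.0 : 56.0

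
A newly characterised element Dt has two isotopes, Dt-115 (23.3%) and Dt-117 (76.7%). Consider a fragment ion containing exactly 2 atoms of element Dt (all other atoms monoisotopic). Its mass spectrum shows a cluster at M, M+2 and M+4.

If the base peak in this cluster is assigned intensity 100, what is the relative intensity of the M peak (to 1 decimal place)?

Binomial terms of (0.233 + 0.767)^2: M 0.0543, M+2 0.3574, M+4 0.5883 → M+4 is the base peak.
P(M+4) = C(2,2) × 0.233^0 × 0.767^2 = 1 × 1.0000 × 0.588289 = 0.588289 (base)
P(M) = C(2,0) × 0.233^2 × 0.767^0 = 1 × 0.054289 × 1.0000 = 0.054289
Relative intensity = 0.054289 / 0.588289 × 100 = 9.2

9.2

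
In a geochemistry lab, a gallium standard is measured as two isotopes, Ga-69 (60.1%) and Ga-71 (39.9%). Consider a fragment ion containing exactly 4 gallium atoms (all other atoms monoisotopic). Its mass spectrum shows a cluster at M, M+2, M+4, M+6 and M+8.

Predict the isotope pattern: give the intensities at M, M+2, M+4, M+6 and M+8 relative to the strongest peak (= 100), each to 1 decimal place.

37.7 : 100.0 : 99.6 : 44.1 : 7.3

Each Ga atom is independently Ga-69 (p = 0.601) or Ga-71 (q = 0.399); the cluster is the binomial expansion (p + q)^4.
P(M) = 0.601^4 = 0.130466
P(M+2) = 4 × 0.601^3 × 0.399^1 = 0.346463
P(M+4) = 6 × 0.601^2 × 0.399^2 = 0.345021
P(M+6) = 4 × 0.601^1 × 0.399^3 = 0.152705
P(M+8) = 0.399^4 = 0.025345
The M+2 peak is largest (0.346463); scaling to 100 gives 37.7 : 100.0 : 99.6 : 44.1 : 7.3.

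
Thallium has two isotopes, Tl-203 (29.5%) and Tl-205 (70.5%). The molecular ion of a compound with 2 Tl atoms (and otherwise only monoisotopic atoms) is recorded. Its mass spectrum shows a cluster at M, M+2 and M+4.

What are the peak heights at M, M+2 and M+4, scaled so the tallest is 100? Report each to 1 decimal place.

Expanding (0.295 + 0.705)^2:
P(M) = 0.295^2 = 0.087025
P(M+2) = 2 × 0.295^1 × 0.705^1 = 0.415950
P(M+4) = 0.705^2 = 0.497025
The M+4 peak is largest (0.497025); scaling to 100 gives 17.5 : 83.7 : 100.0.

17.5 : 83.7 : 100.0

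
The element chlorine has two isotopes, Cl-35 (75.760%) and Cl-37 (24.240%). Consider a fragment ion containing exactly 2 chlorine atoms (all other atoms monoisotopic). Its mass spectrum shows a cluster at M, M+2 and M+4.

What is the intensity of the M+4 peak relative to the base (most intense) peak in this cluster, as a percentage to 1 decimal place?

10.2%

(0.75760 + 0.24240)^2 gives M 0.5740, M+2 0.3673, M+4 0.0588; the largest is M.
P(M) = C(2,0) × 0.75760^2 × 0.24240^0 = 1 × 0.57395776 × 1.0000 = 0.573958 (base)
P(M+4) = C(2,2) × 0.75760^0 × 0.24240^2 = 1 × 1.0000 × 0.05875776 = 0.058758
Relative intensity = 0.058758 / 0.573958 × 100 = 10.2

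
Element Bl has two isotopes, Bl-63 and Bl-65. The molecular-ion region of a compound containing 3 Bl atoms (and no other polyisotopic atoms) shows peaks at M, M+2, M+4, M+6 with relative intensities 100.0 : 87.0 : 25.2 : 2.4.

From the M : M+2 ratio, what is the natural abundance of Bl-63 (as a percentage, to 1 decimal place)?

77.5%

Write p for the Bl-63 fraction. I(M+2)/I(M) = [C(3,1)·p^2·(1−p)] / p^3 = 3·(1−p)/p = 87.0/100.0 = 0.8700
(1−p)/p = 0.8700/3 = 0.2900  ⇒  p = 1/(1 + 0.2900) = 0.7752
Bl-63: 77.5%, Bl-65: 22.5%.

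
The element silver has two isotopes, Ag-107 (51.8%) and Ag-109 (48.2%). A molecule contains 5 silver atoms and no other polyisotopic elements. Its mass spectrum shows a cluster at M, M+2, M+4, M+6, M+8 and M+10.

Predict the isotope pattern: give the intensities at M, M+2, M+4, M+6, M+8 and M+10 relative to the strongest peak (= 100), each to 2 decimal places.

The 5 Ag atoms are independent, so intensities follow the terms of (0.518 + 0.482)^5.
P(M) = 0.518^5 = 0.037295
P(M+2) = 5 × 0.518^4 × 0.482^1 = 0.173515
P(M+4) = 10 × 0.518^3 × 0.482^2 = 0.322911
P(M+6) = 10 × 0.518^2 × 0.482^3 = 0.300470
P(M+8) = 5 × 0.518^1 × 0.482^4 = 0.139794
P(M+10) = 0.482^5 = 0.026016
The M+4 peak is largest (0.322911); scaling to 100 gives 11.55 : 53.73 : 100.00 : 93.05 : 43.29 : 8.06.

11.55 : 53.73 : 100.00 : 93.05 : 43.29 : 8.06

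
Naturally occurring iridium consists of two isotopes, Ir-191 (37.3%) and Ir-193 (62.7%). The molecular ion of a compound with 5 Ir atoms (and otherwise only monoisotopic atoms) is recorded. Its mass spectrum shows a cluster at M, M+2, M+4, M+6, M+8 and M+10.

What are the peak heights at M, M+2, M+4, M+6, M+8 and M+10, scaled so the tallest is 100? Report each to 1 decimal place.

2.1 : 17.7 : 59.5 : 100.0 : 84.0 : 28.3

Each Ir atom is independently Ir-191 (p = 0.373) or Ir-193 (q = 0.627); the cluster is the binomial expansion (p + q)^5.
P(M) = 0.373^5 = 0.007220
P(M+2) = 5 × 0.373^4 × 0.627^1 = 0.060684
P(M+4) = 10 × 0.373^3 × 0.627^2 = 0.204015
P(M+6) = 10 × 0.373^2 × 0.627^3 = 0.342942
P(M+8) = 5 × 0.373^1 × 0.627^4 = 0.288237
P(M+10) = 0.627^5 = 0.096903
The M+6 peak is largest (0.342942); scaling to 100 gives 2.1 : 17.7 : 59.5 : 100.0 : 84.0 : 28.3.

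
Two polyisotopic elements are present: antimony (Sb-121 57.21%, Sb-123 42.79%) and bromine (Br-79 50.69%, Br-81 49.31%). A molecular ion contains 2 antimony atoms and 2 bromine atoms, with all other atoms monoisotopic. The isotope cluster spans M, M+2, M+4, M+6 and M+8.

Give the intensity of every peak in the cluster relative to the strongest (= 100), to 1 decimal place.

Antimony pattern (n=2): 0.32729841 : 0.48960318 : 0.18309841
Bromine pattern (n=2): 0.25694761 : 0.49990478 : 0.24314761
Convolve the two distributions (both contribute in 2-u steps):
  M: 0.32729841×0.25694761 = 0.084099
  M+2: 0.32729841×0.49990478 + 0.48960318×0.25694761 = 0.289420
  M+4: 0.32729841×0.24314761 + 0.48960318×0.49990478 + 0.18309841×0.25694761 = 0.371383
  M+6: 0.48960318×0.24314761 + 0.18309841×0.49990478 = 0.210578
  M+8: 0.18309841×0.24314761 = 0.044520
Scale to base peak (0.371383) = 100: 22.6 : 77.9 : 100.0 : 56.7 : 12.0

22.6 : 77.9 : 100.0 : 56.7 : 12.0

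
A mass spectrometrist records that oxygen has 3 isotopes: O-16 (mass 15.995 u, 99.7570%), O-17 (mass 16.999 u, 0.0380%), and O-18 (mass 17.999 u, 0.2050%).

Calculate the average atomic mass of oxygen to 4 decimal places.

15.9995 u

Weight each isotope mass by its fractional abundance: 0.997570 × 15.995 + 0.000380 × 16.999 + 0.002050 × 17.999
= 15.95613 + 0.00646 + 0.03690 = 15.99949 u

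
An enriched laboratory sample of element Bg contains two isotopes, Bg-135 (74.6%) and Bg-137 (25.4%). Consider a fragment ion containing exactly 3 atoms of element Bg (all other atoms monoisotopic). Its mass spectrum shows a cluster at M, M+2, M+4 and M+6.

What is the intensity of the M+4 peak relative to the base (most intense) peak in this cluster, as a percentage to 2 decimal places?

Term probabilities: M 0.4152, M+2 0.4241, M+4 0.1444, M+6 0.0164. Base peak = M+2.
P(M+2) = C(3,1) × 0.746^2 × 0.254^1 = 3 × 0.556516 × 0.2540 = 0.424065 (base)
P(M+4) = C(3,2) × 0.746^1 × 0.254^2 = 3 × 0.7460 × 0.064516 = 0.144387
Relative intensity = 0.144387 / 0.424065 × 100 = 34.05

34.05%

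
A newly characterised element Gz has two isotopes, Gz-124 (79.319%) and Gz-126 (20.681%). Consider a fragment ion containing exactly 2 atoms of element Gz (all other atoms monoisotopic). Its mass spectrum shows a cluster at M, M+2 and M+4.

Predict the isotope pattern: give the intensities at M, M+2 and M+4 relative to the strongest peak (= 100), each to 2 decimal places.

Each Gz atom is independently Gz-124 (p = 0.79319) or Gz-126 (q = 0.20681); the cluster is the binomial expansion (p + q)^2.
P(M) = 0.79319^2 = 0.629150
P(M+2) = 2 × 0.79319^1 × 0.20681^1 = 0.328079
P(M+4) = 0.20681^2 = 0.042770
The M peak is largest (0.629150); scaling to 100 gives 100.00 : 52.15 : 6.80.

100.00 : 52.15 : 6.80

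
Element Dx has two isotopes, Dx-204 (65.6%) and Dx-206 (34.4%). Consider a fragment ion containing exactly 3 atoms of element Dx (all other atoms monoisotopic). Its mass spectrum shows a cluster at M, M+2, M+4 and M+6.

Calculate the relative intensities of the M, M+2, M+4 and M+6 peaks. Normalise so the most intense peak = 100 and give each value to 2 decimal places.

63.57 : 100.00 : 52.44 : 9.17

The 3 Dx atoms are independent, so intensities follow the terms of (0.656 + 0.344)^3.
P(M) = 0.656^3 = 0.282300
P(M+2) = 3 × 0.656^2 × 0.344^1 = 0.444107
P(M+4) = 3 × 0.656^1 × 0.344^2 = 0.232885
P(M+6) = 0.344^3 = 0.040708
The M+2 peak is largest (0.444107); scaling to 100 gives 63.57 : 100.00 : 52.44 : 9.17.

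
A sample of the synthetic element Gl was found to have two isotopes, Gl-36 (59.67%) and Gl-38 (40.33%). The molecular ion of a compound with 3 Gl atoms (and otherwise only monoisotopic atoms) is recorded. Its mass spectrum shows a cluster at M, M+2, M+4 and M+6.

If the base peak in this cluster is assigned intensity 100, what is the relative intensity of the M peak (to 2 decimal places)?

Binomial terms of (0.5967 + 0.4033)^3: M 0.2125, M+2 0.4308, M+4 0.2912, M+6 0.0656 → M+2 is the base peak.
P(M+2) = C(3,1) × 0.5967^2 × 0.4033^1 = 3 × 0.35605089 × 0.4033 = 0.430786 (base)
P(M) = C(3,0) × 0.5967^3 × 0.4033^0 = 1 × 0.21245557 × 1.0000 = 0.212456
Relative intensity = 0.212456 / 0.430786 × 100 = 49.32

49.32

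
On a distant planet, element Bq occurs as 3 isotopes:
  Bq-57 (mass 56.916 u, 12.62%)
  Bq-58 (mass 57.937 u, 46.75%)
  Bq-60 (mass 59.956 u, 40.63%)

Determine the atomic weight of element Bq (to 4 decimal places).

58.6285 u

The abundance-weighted mean is 0.1262 × 56.916 + 0.4675 × 57.937 + 0.4063 × 59.956
= 7.18280 + 27.08555 + 24.36012 = 58.62847 u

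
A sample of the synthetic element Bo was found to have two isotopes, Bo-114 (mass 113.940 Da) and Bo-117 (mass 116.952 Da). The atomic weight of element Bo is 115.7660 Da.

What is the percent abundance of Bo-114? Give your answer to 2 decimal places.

39.38%

With x = fraction of Bo-114 (so Bo-117 is 1 − x):
113.940·x + 116.952·(1 − x) = 115.7660
(113.940 − 116.952)·x = 115.7660 − 116.952
x = -1.1860 / -3.012 = 0.39376 → 39.38% Bo-114, 60.62% Bo-117.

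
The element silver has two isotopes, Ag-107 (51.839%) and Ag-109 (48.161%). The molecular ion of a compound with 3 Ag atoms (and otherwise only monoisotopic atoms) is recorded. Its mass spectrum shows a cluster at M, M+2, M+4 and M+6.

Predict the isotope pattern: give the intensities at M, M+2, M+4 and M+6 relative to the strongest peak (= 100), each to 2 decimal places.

Expanding (0.51839 + 0.48161)^3:
P(M) = 0.51839^3 = 0.139306
P(M+2) = 3 × 0.51839^2 × 0.48161^1 = 0.388267
P(M+4) = 3 × 0.51839^1 × 0.48161^2 = 0.360719
P(M+6) = 0.48161^3 = 0.111709
The M+2 peak is largest (0.388267); scaling to 100 gives 35.88 : 100.00 : 92.90 : 28.77.

35.88 : 100.00 : 92.90 : 28.77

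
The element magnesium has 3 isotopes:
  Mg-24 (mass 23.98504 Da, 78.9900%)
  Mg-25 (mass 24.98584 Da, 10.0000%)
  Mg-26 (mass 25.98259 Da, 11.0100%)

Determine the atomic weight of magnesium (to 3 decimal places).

24.305 Da

Ar = Σ fᵢ·mᵢ = 0.789900 × 23.98504 + 0.100000 × 24.98584 + 0.110100 × 25.98259
= 18.945783 + 2.498584 + 2.860683 = 24.305050 Da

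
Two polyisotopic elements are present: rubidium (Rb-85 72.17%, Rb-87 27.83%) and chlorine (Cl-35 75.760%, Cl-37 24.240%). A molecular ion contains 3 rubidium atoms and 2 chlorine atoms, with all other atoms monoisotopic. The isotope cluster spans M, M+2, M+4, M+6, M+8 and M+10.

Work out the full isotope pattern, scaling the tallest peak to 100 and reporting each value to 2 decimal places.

Rubidium pattern (n=3): 0.37589809 : 0.43485841 : 0.16768892 : 0.02155458
Chlorine pattern (n=2): 0.57395776 : 0.36728448 : 0.05875776
Convolve the two distributions (both contribute in 2-u steps):
  M: 0.37589809×0.57395776 = 0.215750
  M+2: 0.37589809×0.36728448 + 0.43485841×0.57395776 = 0.387652
  M+4: 0.37589809×0.05875776 + 0.43485841×0.36728448 + 0.16768892×0.57395776 = 0.278050
  M+6: 0.43485841×0.05875776 + 0.16768892×0.36728448 + 0.02155458×0.57395776 = 0.099512
  M+8: 0.16768892×0.05875776 + 0.02155458×0.36728448 = 0.017770
  M+10: 0.02155458×0.05875776 = 0.001266
Scale to base peak (0.387652) = 100: 55.66 : 100.00 : 71.73 : 25.67 : 4.58 : 0.33

55.66 : 100.00 : 71.73 : 25.67 : 4.58 : 0.33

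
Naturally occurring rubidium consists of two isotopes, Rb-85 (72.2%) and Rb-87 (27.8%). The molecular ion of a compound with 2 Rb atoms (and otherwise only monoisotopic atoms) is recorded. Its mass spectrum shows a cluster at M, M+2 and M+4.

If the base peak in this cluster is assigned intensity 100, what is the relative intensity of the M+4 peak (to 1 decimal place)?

Binomial terms of (0.722 + 0.278)^2: M 0.5213, M+2 0.4014, M+4 0.0773 → M is the base peak.
P(M) = C(2,0) × 0.722^2 × 0.278^0 = 1 × 0.521284 × 1.0000 = 0.521284 (base)
P(M+4) = C(2,2) × 0.722^0 × 0.278^2 = 1 × 1.0000 × 0.077284 = 0.077284
Relative intensity = 0.077284 / 0.521284 × 100 = 14.8

14.8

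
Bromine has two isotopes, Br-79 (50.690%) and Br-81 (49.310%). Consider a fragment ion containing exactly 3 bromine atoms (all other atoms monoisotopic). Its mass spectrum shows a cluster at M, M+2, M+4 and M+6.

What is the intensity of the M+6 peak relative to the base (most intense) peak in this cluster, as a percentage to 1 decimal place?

31.5%

Term probabilities: M 0.1302, M+2 0.3801, M+4 0.3698, M+6 0.1199. Base peak = M+2.
P(M+2) = C(3,1) × 0.50690^2 × 0.49310^1 = 3 × 0.25694761 × 0.4931 = 0.380103 (base)
P(M+6) = C(3,3) × 0.50690^0 × 0.49310^3 = 1 × 1.0000 × 0.11989609 = 0.119896
Relative intensity = 0.119896 / 0.380103 × 100 = 31.5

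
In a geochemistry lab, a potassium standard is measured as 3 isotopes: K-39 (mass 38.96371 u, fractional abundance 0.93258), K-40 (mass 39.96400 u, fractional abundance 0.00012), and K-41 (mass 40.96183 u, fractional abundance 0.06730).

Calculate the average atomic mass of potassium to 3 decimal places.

39.098 u

The abundance-weighted mean is 0.93258 × 38.96371 + 0.00012 × 39.96400 + 0.06730 × 40.96183
= 36.336777 + 0.004796 + 2.756731 = 39.098304 u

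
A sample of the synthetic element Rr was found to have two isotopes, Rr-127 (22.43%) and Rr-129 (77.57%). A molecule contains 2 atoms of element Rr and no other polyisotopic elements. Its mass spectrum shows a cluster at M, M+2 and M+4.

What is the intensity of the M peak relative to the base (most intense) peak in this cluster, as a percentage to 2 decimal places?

8.36%

Binomial terms of (0.2243 + 0.7757)^2: M 0.0503, M+2 0.3480, M+4 0.6017 → M+4 is the base peak.
P(M+4) = C(2,2) × 0.2243^0 × 0.7757^2 = 1 × 1.0000 × 0.60171049 = 0.601710 (base)
P(M) = C(2,0) × 0.2243^2 × 0.7757^0 = 1 × 0.05031049 × 1.0000 = 0.050310
Relative intensity = 0.050310 / 0.601710 × 100 = 8.36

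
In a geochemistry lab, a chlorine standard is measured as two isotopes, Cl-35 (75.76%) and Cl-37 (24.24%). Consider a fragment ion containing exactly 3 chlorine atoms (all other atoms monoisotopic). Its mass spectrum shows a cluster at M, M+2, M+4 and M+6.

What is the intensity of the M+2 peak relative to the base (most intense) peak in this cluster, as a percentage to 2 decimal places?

95.99%

Binomial terms of (0.7576 + 0.2424)^3: M 0.4348, M+2 0.4174, M+4 0.1335, M+6 0.0142 → M is the base peak.
P(M) = C(3,0) × 0.7576^3 × 0.2424^0 = 1 × 0.4348304 × 1.0000 = 0.434830 (base)
P(M+2) = C(3,1) × 0.7576^2 × 0.2424^1 = 3 × 0.57395776 × 0.2424 = 0.417382
Relative intensity = 0.417382 / 0.434830 × 100 = 95.99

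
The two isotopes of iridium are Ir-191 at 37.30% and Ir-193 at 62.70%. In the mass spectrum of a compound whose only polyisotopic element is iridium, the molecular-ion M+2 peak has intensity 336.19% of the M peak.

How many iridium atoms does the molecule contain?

For n independent Ir atoms, I(M+2)/I(M) = n · (abundance Ir-193) / (abundance Ir-191) = n · 0.6270/0.3730.
n = 3.3619 × 0.3730/0.6270 = 2.00 ≈ 2

2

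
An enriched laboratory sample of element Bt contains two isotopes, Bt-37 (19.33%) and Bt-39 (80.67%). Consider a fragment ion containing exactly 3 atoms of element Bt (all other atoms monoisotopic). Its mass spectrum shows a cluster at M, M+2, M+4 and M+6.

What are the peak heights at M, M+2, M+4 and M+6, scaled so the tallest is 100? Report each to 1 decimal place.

1.4 : 17.2 : 71.9 : 100.0

Each Bt atom is independently Bt-37 (p = 0.1933) or Bt-39 (q = 0.8067); the cluster is the binomial expansion (p + q)^3.
P(M) = 0.1933^3 = 0.007223
P(M+2) = 3 × 0.1933^2 × 0.8067^1 = 0.090427
P(M+4) = 3 × 0.1933^1 × 0.8067^2 = 0.377379
P(M+6) = 0.8067^3 = 0.524972
The M+6 peak is largest (0.524972); scaling to 100 gives 1.4 : 17.2 : 71.9 : 100.0.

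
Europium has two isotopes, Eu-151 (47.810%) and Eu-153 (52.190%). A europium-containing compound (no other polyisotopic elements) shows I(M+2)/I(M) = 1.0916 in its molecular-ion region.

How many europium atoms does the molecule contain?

1

With n Eu atoms, P(M+2)/P(M) = C(n,1)·p^(n−1)q / p^n = n·q/p = n · 0.52190/0.47810.
n = 1.0916 × 0.47810/0.52190 = 1.00 ≈ 1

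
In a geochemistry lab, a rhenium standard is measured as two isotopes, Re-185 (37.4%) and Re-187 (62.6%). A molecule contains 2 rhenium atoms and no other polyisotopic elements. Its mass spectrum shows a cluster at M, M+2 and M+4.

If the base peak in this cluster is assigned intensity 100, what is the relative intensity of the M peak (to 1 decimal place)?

29.9

Binomial terms of (0.374 + 0.626)^2: M 0.1399, M+2 0.4682, M+4 0.3919 → M+2 is the base peak.
P(M+2) = C(2,1) × 0.374^1 × 0.626^1 = 2 × 0.3740 × 0.6260 = 0.468248 (base)
P(M) = C(2,0) × 0.374^2 × 0.626^0 = 1 × 0.139876 × 1.0000 = 0.139876
Relative intensity = 0.139876 / 0.468248 × 100 = 29.9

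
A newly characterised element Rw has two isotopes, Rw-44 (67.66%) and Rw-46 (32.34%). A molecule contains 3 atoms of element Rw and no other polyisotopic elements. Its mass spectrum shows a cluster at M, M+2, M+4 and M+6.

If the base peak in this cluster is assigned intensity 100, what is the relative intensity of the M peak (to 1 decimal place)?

69.7

(0.6766 + 0.3234)^3 gives M 0.3097, M+2 0.4441, M+4 0.2123, M+6 0.0338; the largest is M+2.
P(M+2) = C(3,1) × 0.6766^2 × 0.3234^1 = 3 × 0.45778756 × 0.3234 = 0.444145 (base)
P(M) = C(3,0) × 0.6766^3 × 0.3234^0 = 1 × 0.30973906 × 1.0000 = 0.309739
Relative intensity = 0.309739 / 0.444145 × 100 = 69.7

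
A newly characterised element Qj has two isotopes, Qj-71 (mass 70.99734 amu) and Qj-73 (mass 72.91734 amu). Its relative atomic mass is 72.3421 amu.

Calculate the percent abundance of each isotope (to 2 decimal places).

Qj-71: 29.96%, Qj-73: 70.04%

Writing the weighted mean with unknown fraction x of Qj-71:
70.99734·x + 72.91734·(1 − x) = 72.3421
(70.99734 − 72.91734)·x = 72.3421 − 72.91734
x = -0.57524 / -1.92000 = 0.29960 → 29.96% Qj-71, 70.04% Qj-73.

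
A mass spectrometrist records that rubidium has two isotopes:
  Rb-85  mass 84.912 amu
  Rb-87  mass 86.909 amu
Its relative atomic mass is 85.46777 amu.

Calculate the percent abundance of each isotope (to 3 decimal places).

With x = fraction of Rb-85 (so Rb-87 is 1 − x):
84.912·x + 86.909·(1 − x) = 85.46777
(84.912 − 86.909)·x = 85.46777 − 86.909
x = -1.44123 / -1.997 = 0.72170 → 72.170% Rb-85, 27.830% Rb-87.

Rb-85: 72.170%, Rb-87: 27.830%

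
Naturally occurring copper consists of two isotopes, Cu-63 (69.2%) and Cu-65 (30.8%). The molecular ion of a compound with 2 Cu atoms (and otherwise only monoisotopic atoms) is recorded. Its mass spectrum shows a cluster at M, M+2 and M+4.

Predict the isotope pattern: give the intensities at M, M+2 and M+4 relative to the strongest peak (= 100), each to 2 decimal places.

Expanding (0.692 + 0.308)^2:
P(M) = 0.692^2 = 0.478864
P(M+2) = 2 × 0.692^1 × 0.308^1 = 0.426272
P(M+4) = 0.308^2 = 0.094864
The M peak is largest (0.478864); scaling to 100 gives 100.00 : 89.02 : 19.81.

100.00 : 89.02 : 19.81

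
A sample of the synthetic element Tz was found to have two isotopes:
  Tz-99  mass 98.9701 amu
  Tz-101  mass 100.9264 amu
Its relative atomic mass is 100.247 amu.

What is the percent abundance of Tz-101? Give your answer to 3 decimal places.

Writing the weighted mean with unknown fraction x of Tz-99:
98.9701·x + 100.9264·(1 − x) = 100.247
(98.9701 − 100.9264)·x = 100.247 − 100.9264
x = -0.6794 / -1.9563 = 0.34729 → 34.729% Tz-99, 65.271% Tz-101.

65.271%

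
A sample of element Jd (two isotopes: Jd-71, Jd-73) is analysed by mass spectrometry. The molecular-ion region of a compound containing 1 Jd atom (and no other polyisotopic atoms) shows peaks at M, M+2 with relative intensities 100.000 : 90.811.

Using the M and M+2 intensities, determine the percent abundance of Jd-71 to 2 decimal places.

If p is the fraction of Jd that is Jd-71, then I(M+2)/I(M) = [C(1,1)·p^0·(1−p)] / p^1 = 1·(1−p)/p = 90.811/100.000 = 0.9081
(1−p)/p = 0.9081/1 = 0.9081  ⇒  p = 1/(1 + 0.9081) = 0.5241
Jd-71: 52.41%, Jd-73: 47.59%.

52.41%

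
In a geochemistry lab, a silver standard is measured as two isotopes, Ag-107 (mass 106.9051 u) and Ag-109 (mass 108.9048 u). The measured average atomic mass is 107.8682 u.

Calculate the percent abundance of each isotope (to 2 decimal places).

Let x be the fractional abundance of Ag-107; then Ag-109 has abundance 1 − x.
106.9051·x + 108.9048·(1 − x) = 107.8682
(106.9051 − 108.9048)·x = 107.8682 − 108.9048
x = -1.0366 / -1.9997 = 0.51838 → 51.84% Ag-107, 48.16% Ag-109.

Ag-107: 51.84%, Ag-109: 48.16%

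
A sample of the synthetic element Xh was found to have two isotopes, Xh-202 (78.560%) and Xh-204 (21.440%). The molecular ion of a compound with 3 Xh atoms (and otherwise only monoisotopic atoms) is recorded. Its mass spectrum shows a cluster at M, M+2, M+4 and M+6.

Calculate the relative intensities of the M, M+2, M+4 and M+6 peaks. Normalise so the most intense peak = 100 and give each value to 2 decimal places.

100.00 : 81.87 : 22.34 : 2.03

Each Xh atom is independently Xh-202 (p = 0.78560) or Xh-204 (q = 0.21440); the cluster is the binomial expansion (p + q)^3.
P(M) = 0.78560^3 = 0.484847
P(M+2) = 3 × 0.78560^2 × 0.21440^1 = 0.396962
P(M+4) = 3 × 0.78560^1 × 0.21440^2 = 0.108336
P(M+6) = 0.21440^3 = 0.009855
The M peak is largest (0.484847); scaling to 100 gives 100.00 : 81.87 : 22.34 : 2.03.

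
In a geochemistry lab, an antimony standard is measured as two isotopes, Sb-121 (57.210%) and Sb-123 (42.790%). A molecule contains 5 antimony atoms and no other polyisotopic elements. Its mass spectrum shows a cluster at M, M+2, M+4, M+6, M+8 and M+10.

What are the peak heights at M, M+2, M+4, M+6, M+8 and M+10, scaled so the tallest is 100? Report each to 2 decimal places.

The 5 Sb atoms are independent, so intensities follow the terms of (0.57210 + 0.42790)^5.
P(M) = 0.57210^5 = 0.061286
P(M+2) = 5 × 0.57210^4 × 0.42790^1 = 0.229192
P(M+4) = 10 × 0.57210^3 × 0.42790^2 = 0.342847
P(M+6) = 10 × 0.57210^2 × 0.42790^3 = 0.256431
P(M+8) = 5 × 0.57210^1 × 0.42790^4 = 0.095898
P(M+10) = 0.42790^5 = 0.014345
The M+4 peak is largest (0.342847); scaling to 100 gives 17.88 : 66.85 : 100.00 : 74.79 : 27.97 : 4.18.

17.88 : 66.85 : 100.00 : 74.79 : 27.97 : 4.18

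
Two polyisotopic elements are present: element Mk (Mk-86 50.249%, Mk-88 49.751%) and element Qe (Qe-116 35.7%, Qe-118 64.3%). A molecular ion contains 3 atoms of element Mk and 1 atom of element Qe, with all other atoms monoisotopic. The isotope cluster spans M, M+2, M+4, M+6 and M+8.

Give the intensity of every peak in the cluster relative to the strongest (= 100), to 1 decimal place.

Element Mk pattern (n=3): 0.12687682 : 0.37685815 : 0.37312325 : 0.12314178
Element Qe pattern (n=1): 0.3570 : 0.6430
Convolve the two distributions (both contribute in 2-u steps):
  M: 0.12687682×0.3570 = 0.045295
  M+2: 0.12687682×0.6430 + 0.37685815×0.3570 = 0.216120
  M+4: 0.37685815×0.6430 + 0.37312325×0.3570 = 0.375525
  M+6: 0.37312325×0.6430 + 0.12314178×0.3570 = 0.283880
  M+8: 0.12314178×0.6430 = 0.079180
Scale to base peak (0.375525) = 100: 12.1 : 57.6 : 100.0 : 75.6 : 21.1

12.1 : 57.6 : 100.0 : 75.6 : 21.1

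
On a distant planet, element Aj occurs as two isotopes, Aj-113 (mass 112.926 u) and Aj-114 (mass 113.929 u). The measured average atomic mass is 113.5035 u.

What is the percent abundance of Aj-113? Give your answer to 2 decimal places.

42.42%

With x = fraction of Aj-113 (so Aj-114 is 1 − x):
112.926·x + 113.929·(1 − x) = 113.5035
(112.926 − 113.929)·x = 113.5035 − 113.929
x = -0.4255 / -1.003 = 0.42423 → 42.42% Aj-113, 57.58% Aj-114.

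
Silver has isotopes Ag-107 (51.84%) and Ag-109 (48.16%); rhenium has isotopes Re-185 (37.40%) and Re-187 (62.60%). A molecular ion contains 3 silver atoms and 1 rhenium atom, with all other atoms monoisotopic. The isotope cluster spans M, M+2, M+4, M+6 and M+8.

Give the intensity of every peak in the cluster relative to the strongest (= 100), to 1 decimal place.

13.8 : 61.5 : 100.0 : 70.8 : 18.5

Silver pattern (n=3): 0.13931407 : 0.38827347 : 0.36071085 : 0.11170161
Rhenium pattern (n=1): 0.3740 : 0.6260
Convolve the two distributions (both contribute in 2-u steps):
  M: 0.13931407×0.3740 = 0.052103
  M+2: 0.13931407×0.6260 + 0.38827347×0.3740 = 0.232425
  M+4: 0.38827347×0.6260 + 0.36071085×0.3740 = 0.377965
  M+6: 0.36071085×0.6260 + 0.11170161×0.3740 = 0.267581
  M+8: 0.11170161×0.6260 = 0.069925
Scale to base peak (0.377965) = 100: 13.8 : 61.5 : 100.0 : 70.8 : 18.5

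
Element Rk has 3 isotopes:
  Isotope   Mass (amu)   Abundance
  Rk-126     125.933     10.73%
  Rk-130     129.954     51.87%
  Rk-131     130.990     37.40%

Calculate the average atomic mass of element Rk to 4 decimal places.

The abundance-weighted mean is 0.1073 × 125.933 + 0.5187 × 129.954 + 0.3740 × 130.990
= 13.51261 + 67.40714 + 48.99026 = 129.91001 amu

129.9100 amu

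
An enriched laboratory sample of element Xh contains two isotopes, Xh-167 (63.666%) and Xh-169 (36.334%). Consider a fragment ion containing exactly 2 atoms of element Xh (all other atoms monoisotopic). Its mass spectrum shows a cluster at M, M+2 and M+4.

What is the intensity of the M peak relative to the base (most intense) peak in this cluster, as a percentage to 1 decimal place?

87.6%

Binomial terms of (0.63666 + 0.36334)^2: M 0.4053, M+2 0.4626, M+4 0.1320 → M+2 is the base peak.
P(M+2) = C(2,1) × 0.63666^1 × 0.36334^1 = 2 × 0.63666 × 0.36334 = 0.462648 (base)
P(M) = C(2,0) × 0.63666^2 × 0.36334^0 = 1 × 0.40533596 × 1.0000 = 0.405336
Relative intensity = 0.405336 / 0.462648 × 100 = 87.6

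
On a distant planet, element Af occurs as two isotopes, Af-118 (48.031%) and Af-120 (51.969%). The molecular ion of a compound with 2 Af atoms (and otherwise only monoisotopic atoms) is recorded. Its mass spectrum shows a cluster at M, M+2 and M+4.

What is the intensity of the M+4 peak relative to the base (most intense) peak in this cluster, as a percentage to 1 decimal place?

54.1%

(0.48031 + 0.51969)^2 gives M 0.2307, M+2 0.4992, M+4 0.2701; the largest is M+2.
P(M+2) = C(2,1) × 0.48031^1 × 0.51969^1 = 2 × 0.48031 × 0.51969 = 0.499225 (base)
P(M+4) = C(2,2) × 0.48031^0 × 0.51969^2 = 1 × 1.0000 × 0.2700777 = 0.270078
Relative intensity = 0.270078 / 0.499225 × 100 = 54.1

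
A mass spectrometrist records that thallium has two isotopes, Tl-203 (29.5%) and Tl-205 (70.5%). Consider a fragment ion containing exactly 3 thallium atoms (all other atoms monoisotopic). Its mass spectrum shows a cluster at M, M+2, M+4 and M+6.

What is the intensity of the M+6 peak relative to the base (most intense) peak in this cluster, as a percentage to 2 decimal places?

Term probabilities: M 0.0257, M+2 0.1841, M+4 0.4399, M+6 0.3504. Base peak = M+4.
P(M+4) = C(3,2) × 0.295^1 × 0.705^2 = 3 × 0.2950 × 0.497025 = 0.439867 (base)
P(M+6) = C(3,3) × 0.295^0 × 0.705^3 = 1 × 1.0000 × 0.35040263 = 0.350403
Relative intensity = 0.350403 / 0.439867 × 100 = 79.66

79.66%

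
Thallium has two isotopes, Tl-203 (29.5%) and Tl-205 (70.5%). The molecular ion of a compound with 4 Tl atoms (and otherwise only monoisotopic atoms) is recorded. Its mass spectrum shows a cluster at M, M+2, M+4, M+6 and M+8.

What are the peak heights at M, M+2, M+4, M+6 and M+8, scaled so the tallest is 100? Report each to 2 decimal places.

Expanding (0.295 + 0.705)^4:
P(M) = 0.295^4 = 0.007573
P(M+2) = 4 × 0.295^3 × 0.705^1 = 0.072396
P(M+4) = 6 × 0.295^2 × 0.705^2 = 0.259522
P(M+6) = 4 × 0.295^1 × 0.705^3 = 0.413475
P(M+8) = 0.705^4 = 0.247034
The M+6 peak is largest (0.413475); scaling to 100 gives 1.83 : 17.51 : 62.77 : 100.00 : 59.75.

1.83 : 17.51 : 62.77 : 100.00 : 59.75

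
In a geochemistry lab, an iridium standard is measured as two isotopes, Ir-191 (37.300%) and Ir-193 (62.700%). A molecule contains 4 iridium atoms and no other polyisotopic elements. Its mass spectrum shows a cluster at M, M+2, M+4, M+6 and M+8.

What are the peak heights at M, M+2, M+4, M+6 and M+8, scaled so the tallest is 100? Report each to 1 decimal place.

Expanding (0.37300 + 0.62700)^4:
P(M) = 0.37300^4 = 0.019357
P(M+2) = 4 × 0.37300^3 × 0.62700^1 = 0.130153
P(M+4) = 6 × 0.37300^2 × 0.62700^2 = 0.328174
P(M+6) = 4 × 0.37300^1 × 0.62700^3 = 0.367766
P(M+8) = 0.62700^4 = 0.154550
The M+6 peak is largest (0.367766); scaling to 100 gives 5.3 : 35.4 : 89.2 : 100.0 : 42.0.

5.3 : 35.4 : 89.2 : 100.0 : 42.0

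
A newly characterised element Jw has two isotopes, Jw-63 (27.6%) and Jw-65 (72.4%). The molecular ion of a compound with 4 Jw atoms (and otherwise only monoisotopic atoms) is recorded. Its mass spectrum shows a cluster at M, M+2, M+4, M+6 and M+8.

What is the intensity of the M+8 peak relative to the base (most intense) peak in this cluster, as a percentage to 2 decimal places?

65.58%

Term probabilities: M 0.0058, M+2 0.0609, M+4 0.2396, M+6 0.4190, M+8 0.2748. Base peak = M+6.
P(M+6) = C(4,3) × 0.276^1 × 0.724^3 = 4 × 0.2760 × 0.37950342 = 0.418972 (base)
P(M+8) = C(4,4) × 0.276^0 × 0.724^4 = 1 × 1.0000 × 0.27476048 = 0.274760
Relative intensity = 0.274760 / 0.418972 × 100 = 65.58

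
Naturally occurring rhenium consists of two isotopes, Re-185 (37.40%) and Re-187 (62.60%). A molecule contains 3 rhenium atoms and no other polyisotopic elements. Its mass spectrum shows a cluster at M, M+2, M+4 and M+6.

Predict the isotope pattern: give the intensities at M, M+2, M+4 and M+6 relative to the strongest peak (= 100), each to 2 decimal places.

11.90 : 59.74 : 100.00 : 55.79

Each Re atom is independently Re-185 (p = 0.3740) or Re-187 (q = 0.6260); the cluster is the binomial expansion (p + q)^3.
P(M) = 0.3740^3 = 0.052314
P(M+2) = 3 × 0.3740^2 × 0.6260^1 = 0.262687
P(M+4) = 3 × 0.3740^1 × 0.6260^2 = 0.439685
P(M+6) = 0.6260^3 = 0.245314
The M+4 peak is largest (0.439685); scaling to 100 gives 11.90 : 59.74 : 100.00 : 55.79.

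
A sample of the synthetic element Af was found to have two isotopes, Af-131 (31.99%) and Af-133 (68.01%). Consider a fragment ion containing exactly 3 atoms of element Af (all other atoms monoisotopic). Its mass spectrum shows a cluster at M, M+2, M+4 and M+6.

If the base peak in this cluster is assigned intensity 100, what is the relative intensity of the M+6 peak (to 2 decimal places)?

70.87

Term probabilities: M 0.0327, M+2 0.2088, M+4 0.4439, M+6 0.3146. Base peak = M+4.
P(M+4) = C(3,2) × 0.3199^1 × 0.6801^2 = 3 × 0.3199 × 0.46253601 = 0.443896 (base)
P(M+6) = C(3,3) × 0.3199^0 × 0.6801^3 = 1 × 1.0000 × 0.31457074 = 0.314571
Relative intensity = 0.314571 / 0.443896 × 100 = 70.87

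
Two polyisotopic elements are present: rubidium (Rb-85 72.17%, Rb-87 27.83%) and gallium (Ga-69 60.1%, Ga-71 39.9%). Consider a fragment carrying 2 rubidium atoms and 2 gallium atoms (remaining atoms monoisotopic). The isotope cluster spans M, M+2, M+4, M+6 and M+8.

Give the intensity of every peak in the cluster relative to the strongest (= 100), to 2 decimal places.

Rubidium pattern (n=2): 0.52085089 : 0.40169822 : 0.07745089
Gallium pattern (n=2): 0.361201 : 0.479598 : 0.159201
Convolve the two distributions (both contribute in 2-u steps):
  M: 0.52085089×0.361201 = 0.188132
  M+2: 0.52085089×0.479598 + 0.40169822×0.361201 = 0.394893
  M+4: 0.52085089×0.159201 + 0.40169822×0.479598 + 0.07745089×0.361201 = 0.303549
  M+6: 0.40169822×0.159201 + 0.07745089×0.479598 = 0.101096
  M+8: 0.07745089×0.159201 = 0.012330
Scale to base peak (0.394893) = 100: 47.64 : 100.00 : 76.87 : 25.60 : 3.12

47.64 : 100.00 : 76.87 : 25.60 : 3.12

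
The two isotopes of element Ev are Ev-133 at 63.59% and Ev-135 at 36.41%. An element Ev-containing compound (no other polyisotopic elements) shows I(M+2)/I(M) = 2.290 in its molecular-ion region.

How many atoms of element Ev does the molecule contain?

For n independent Ev atoms, I(M+2)/I(M) = n · (abundance Ev-135) / (abundance Ev-133) = n · 0.3641/0.6359.
n = 2.290 × 0.6359/0.3641 = 4.00 ≈ 4

4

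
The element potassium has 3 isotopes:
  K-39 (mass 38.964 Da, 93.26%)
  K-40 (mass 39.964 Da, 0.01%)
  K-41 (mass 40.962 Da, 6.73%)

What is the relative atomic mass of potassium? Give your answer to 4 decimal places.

Weight each isotope mass by its fractional abundance: 0.9326 × 38.964 + 0.0001 × 39.964 + 0.0673 × 40.962
= 36.33783 + 0.00400 + 2.75674 = 39.09857 Da

39.0986 Da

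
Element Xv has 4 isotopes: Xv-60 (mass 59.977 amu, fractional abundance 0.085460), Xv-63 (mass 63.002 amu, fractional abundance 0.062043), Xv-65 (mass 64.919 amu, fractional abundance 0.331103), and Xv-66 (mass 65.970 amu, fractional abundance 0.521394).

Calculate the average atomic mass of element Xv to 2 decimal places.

Weight each isotope mass by its fractional abundance: 0.085460 × 59.977 + 0.062043 × 63.002 + 0.331103 × 64.919 + 0.521394 × 65.970
= 5.1256 + 3.9088 + 21.4949 + 34.3964 = 64.9257 amu

64.93 amu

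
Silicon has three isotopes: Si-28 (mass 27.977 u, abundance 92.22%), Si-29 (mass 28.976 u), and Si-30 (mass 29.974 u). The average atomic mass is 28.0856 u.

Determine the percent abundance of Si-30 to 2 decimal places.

3.09%

The remaining 7.78% is split between Si-29 (fraction x) and Si-30 (fraction 0.0778 − x).
Substituting: 28.976x + 29.974(0.0778 − x) = 2.2852106
(28.976 − 29.974)x = -0.0467666  ⇒  x = 0.04686, y = 0.03094
Si-29: 4.69%, Si-30: 3.09%.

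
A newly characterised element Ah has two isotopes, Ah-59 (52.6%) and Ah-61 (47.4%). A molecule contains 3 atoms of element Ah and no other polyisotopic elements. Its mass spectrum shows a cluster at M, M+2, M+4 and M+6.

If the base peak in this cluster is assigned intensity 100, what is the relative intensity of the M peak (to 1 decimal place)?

Term probabilities: M 0.1455, M+2 0.3934, M+4 0.3545, M+6 0.1065. Base peak = M+2.
P(M+2) = C(3,1) × 0.526^2 × 0.474^1 = 3 × 0.276676 × 0.4740 = 0.393433 (base)
P(M) = C(3,0) × 0.526^3 × 0.474^0 = 1 × 0.14553158 × 1.0000 = 0.145532
Relative intensity = 0.145532 / 0.393433 × 100 = 37.0

37.0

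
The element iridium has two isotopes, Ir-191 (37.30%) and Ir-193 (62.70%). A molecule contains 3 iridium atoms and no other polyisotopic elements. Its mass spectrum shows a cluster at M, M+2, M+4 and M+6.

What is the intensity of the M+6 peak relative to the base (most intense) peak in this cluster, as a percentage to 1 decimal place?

Binomial terms of (0.3730 + 0.6270)^3: M 0.0519, M+2 0.2617, M+4 0.4399, M+6 0.2465 → M+4 is the base peak.
P(M+4) = C(3,2) × 0.3730^1 × 0.6270^2 = 3 × 0.3730 × 0.393129 = 0.439911 (base)
P(M+6) = C(3,3) × 0.3730^0 × 0.6270^3 = 1 × 1.0000 × 0.24649188 = 0.246492
Relative intensity = 0.246492 / 0.439911 × 100 = 56.0

56.0%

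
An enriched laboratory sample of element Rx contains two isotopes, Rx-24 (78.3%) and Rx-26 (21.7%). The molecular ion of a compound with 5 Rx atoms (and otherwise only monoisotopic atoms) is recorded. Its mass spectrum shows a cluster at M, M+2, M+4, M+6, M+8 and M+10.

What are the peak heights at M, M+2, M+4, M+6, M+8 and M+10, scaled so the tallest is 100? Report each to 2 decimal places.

72.17 : 100.00 : 55.43 : 15.36 : 2.13 : 0.12

The 5 Rx atoms are independent, so intensities follow the terms of (0.783 + 0.217)^5.
P(M) = 0.783^5 = 0.294313
P(M+2) = 5 × 0.783^4 × 0.217^1 = 0.407828
P(M+4) = 10 × 0.783^3 × 0.217^2 = 0.226050
P(M+6) = 10 × 0.783^2 × 0.217^3 = 0.062647
P(M+8) = 5 × 0.783^1 × 0.217^4 = 0.008681
P(M+10) = 0.217^5 = 0.000481
The M+2 peak is largest (0.407828); scaling to 100 gives 72.17 : 100.00 : 55.43 : 15.36 : 2.13 : 0.12.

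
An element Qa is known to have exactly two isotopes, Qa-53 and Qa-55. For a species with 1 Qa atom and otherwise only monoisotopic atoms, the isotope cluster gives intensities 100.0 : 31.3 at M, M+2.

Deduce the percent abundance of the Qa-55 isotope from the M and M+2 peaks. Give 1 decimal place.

If p is the fraction of Qa that is Qa-53, then I(M+2)/I(M) = [C(1,1)·p^0·(1−p)] / p^1 = 1·(1−p)/p = 31.3/100.0 = 0.3130
(1−p)/p = 0.3130/1 = 0.3130  ⇒  p = 1/(1 + 0.3130) = 0.7616
Qa-53: 76.2%, Qa-55: 23.8%.

23.8%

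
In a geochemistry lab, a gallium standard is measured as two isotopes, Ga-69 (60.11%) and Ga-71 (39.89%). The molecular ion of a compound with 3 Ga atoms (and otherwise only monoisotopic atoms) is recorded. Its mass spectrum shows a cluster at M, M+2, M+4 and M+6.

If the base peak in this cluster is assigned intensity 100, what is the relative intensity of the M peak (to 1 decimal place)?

Term probabilities: M 0.2172, M+2 0.4324, M+4 0.2869, M+6 0.0635. Base peak = M+2.
P(M+2) = C(3,1) × 0.6011^2 × 0.3989^1 = 3 × 0.36132121 × 0.3989 = 0.432393 (base)
P(M) = C(3,0) × 0.6011^3 × 0.3989^0 = 1 × 0.21719018 × 1.0000 = 0.217190
Relative intensity = 0.217190 / 0.432393 × 100 = 50.2

50.2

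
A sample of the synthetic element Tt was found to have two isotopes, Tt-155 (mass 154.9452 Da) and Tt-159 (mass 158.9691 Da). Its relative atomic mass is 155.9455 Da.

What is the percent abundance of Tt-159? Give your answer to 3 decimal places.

Let x be the fractional abundance of Tt-155; then Tt-159 has abundance 1 − x.
154.9452·x + 158.9691·(1 − x) = 155.9455
(154.9452 − 158.9691)·x = 155.9455 − 158.9691
x = -3.0236 / -4.0239 = 0.75141 → 75.141% Tt-155, 24.859% Tt-159.

24.859%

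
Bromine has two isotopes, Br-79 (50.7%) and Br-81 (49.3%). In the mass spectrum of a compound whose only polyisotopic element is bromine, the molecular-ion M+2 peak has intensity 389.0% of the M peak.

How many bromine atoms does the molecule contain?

4

For n independent Br atoms, I(M+2)/I(M) = n · (abundance Br-81) / (abundance Br-79) = n · 0.493/0.507.
n = 3.890 × 0.507/0.493 = 4.00 ≈ 4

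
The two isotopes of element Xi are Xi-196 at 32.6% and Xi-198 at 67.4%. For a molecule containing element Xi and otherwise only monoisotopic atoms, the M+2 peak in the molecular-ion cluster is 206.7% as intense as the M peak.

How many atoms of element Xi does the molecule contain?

1

With n Xi atoms, P(M+2)/P(M) = C(n,1)·p^(n−1)q / p^n = n·q/p = n · 0.674/0.326.
n = 2.067 × 0.326/0.674 = 1.00 ≈ 1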